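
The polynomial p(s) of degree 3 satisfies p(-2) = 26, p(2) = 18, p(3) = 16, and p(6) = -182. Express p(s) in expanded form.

p(s) = -2s^3 + 6s^2 + 6s - 2

Write p(s) = as^3 + bs^2 + cs + d. Substituting each data point gives a linear system:
  -8a + 4b - 2c + d = 26
  8a + 4b + 2c + d = 18
  27a + 9b + 3c + d = 16
  216a + 36b + 6c + d = -182
Solving the system yields a = -2, b = 6, c = 6, d = -2.
So p(s) = -2s^3 + 6s^2 + 6s - 2.
Check: p(3) = 16. ✓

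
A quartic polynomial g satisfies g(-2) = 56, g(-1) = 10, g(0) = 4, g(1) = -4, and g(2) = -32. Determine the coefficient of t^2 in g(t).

Write g(t) = at^4 + bt^3 + ct^2 + dt + e. Substituting each data point gives a linear system:
  16a - 8b + 4c - 2d + e = 56
  a - b + c - d + e = 10
  e = 4
  a + b + c + d + e = -4
  16a + 8b + 4c + 2d + e = -32
Solving the system yields a = 1, b = -5, c = -2, d = -2, e = 4.
So g(t) = t^4 - 5t^3 - 2t^2 - 2t + 4.
The coefficient of t^2 is -2.

-2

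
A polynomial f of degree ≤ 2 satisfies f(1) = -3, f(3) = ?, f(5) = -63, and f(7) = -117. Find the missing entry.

On equispaced nodes a degree-2 polynomial has vanishing third forward difference, so
  - f(1) + 3·f(3) - 3·f(5) + f(7) = 0.
Substituting the known values and solving for f(3):
  3·f(3) = -75
  f(3) = -25.

-25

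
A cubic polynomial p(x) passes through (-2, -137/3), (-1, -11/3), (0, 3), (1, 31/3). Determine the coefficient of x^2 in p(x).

Write p(x) = ax^3 + bx^2 + cx + d. Substituting each data point gives a linear system:
  -8a + 4b - 2c + d = -137/3
  -a + b - c + d = -11/3
  d = 3
  a + b + c + d = 31/3
Solving the system yields a = 6, b = 1/3, c = 1, d = 3.
So p(x) = 6x^3 + (1/3)x^2 + x + 3.
The coefficient of x^2 is 1/3.

1/3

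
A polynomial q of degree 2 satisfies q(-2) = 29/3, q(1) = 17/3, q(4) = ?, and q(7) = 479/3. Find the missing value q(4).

167/3

On equispaced nodes a degree-2 polynomial has vanishing third forward difference, so
  - q(-2) + 3·q(1) - 3·q(4) + q(7) = 0.
Substituting the known values and solving for q(4):
  -3·q(4) = -167
  q(4) = 167/3.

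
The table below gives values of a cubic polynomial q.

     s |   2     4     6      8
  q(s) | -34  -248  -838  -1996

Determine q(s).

q(s) = -4s^3 + s^2 - s - 4

Write q(s) = as^3 + bs^2 + cs + d. Substituting each data point gives a linear system:
  8a + 4b + 2c + d = -34
  64a + 16b + 4c + d = -248
  216a + 36b + 6c + d = -838
  512a + 64b + 8c + d = -1996
Solving the system yields a = -4, b = 1, c = -1, d = -4.
So q(s) = -4s^3 + s^2 - s - 4.
Check: q(2) = -34. ✓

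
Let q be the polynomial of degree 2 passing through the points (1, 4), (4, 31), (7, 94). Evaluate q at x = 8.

123

Using the Lagrange interpolation formula with nodes 1, 4, 7:
  L_0(x) = (x - 4)(x - 7) / 18
  L_1(x) = (x - 1)(x - 7) / -9
  L_2(x) = (x - 1)(x - 4) / 18
Then q(x) = 4·L_0(x) + 31·L_1(x) + 94·L_2(x).
Expanding and collecting terms gives q(x) = 2x^2 - x + 3.
Evaluating at x = 8: q(8) = 123.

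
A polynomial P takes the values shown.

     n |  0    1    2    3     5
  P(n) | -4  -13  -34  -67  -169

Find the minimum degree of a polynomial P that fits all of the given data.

2

Divided differences on the nodes 0, 1, 2, 3, 5:
  order 0: -4  -13  -34  -67  -169
  order 1: -9  -21  -33  -51
  order 2: -6  -6  -6
  order 3: 0  0
  order 4: 0
The order-2 divided differences are all -6 (nonzero) and every higher order vanishes, so the data lies on a polynomial of degree exactly 2.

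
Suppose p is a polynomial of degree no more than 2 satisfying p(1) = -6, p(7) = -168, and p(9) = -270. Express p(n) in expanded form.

Using the Lagrange interpolation formula with nodes 1, 7, 9:
  L_0(n) = (n - 7)(n - 9) / 48
  L_1(n) = (n - 1)(n - 9) / -12
  L_2(n) = (n - 1)(n - 7) / 16
Then p(n) = -6·L_0(n) - 168·L_1(n) - 270·L_2(n).
Expanding and collecting terms gives p(n) = -3n² - 3n.
Check: p(9) = -270. ✓

p(n) = -3n^2 - 3n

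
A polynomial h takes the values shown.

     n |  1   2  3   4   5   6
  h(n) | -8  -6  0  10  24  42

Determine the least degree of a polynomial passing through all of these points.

Forward differences of the values at n = 1, 2, 3, 4, 5, 6:
  h  : -8  -6  0  10  24  42
  Δ  : 2  6  10  14  18
  Δ^2: 4  4  4  4
  Δ^3: 0  0  0
  Δ^4: 0  0
  Δ^5: 0
The second differences are constant (4) and nonzero, while all higher differences vanish, so the minimal degree is 2.

2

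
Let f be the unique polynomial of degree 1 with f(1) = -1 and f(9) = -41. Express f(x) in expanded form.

Using the Lagrange interpolation formula with nodes 1, 9:
  L_0(x) = (x - 9) / -8
  L_1(x) = (x - 1) / 8
Then f(x) = -1·L_0(x) - 41·L_1(x).
Expanding and collecting terms gives f(x) = -5x + 4.
Check: f(9) = -41. ✓

f(x) = -5x + 4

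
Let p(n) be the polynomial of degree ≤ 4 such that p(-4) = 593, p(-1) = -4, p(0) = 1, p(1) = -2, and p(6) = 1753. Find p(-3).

178

Using the Lagrange interpolation formula with nodes -4, -1, 0, 1, 6:
  L_0(n) = (n + 1)n(n - 1)(n - 6) / 600
  L_1(n) = (n + 4)n(n - 1)(n - 6) / -42
  L_2(n) = (n + 4)(n + 1)(n - 1)(n - 6) / 24
  L_3(n) = (n + 4)(n + 1)n(n - 6) / -50
  L_4(n) = (n + 4)(n + 1)n(n - 1) / 2100
Then p(n) = 593·L_0(n) - 4·L_1(n) + 1·L_2(n) - 2·L_3(n) + 1753·L_4(n).
Expanding and collecting terms gives p(n) = 2n^4 - 3n^3 - 6n^2 + 4n + 1.
Evaluating at n = -3: p(-3) = 178.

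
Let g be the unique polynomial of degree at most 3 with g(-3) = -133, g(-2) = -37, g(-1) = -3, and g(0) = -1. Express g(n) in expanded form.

g(n) = 5n^3 - n^2 - 4n - 1

Using the Lagrange interpolation formula with nodes -3, -2, -1, 0:
  L_0(n) = (n + 2)(n + 1)n / -6
  L_1(n) = (n + 3)(n + 1)n / 2
  L_2(n) = (n + 3)(n + 2)n / -2
  L_3(n) = (n + 3)(n + 2)(n + 1) / 6
Then g(n) = -133·L_0(n) - 37·L_1(n) - 3·L_2(n) - 1·L_3(n).
Expanding and collecting terms gives g(n) = 5n³ - n² - 4n - 1.
Check: g(-2) = -37. ✓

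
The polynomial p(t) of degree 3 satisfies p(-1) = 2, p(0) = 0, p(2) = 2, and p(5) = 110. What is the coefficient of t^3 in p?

1

Write p(t) = at^3 + bt^2 + ct + d. Substituting each data point gives a linear system:
  -a + b - c + d = 2
  d = 0
  8a + 4b + 2c + d = 2
  125a + 25b + 5c + d = 110
Solving the system yields a = 1, b = 0, c = -3, d = 0.
So p(t) = t^3 - 3t.
The leading coefficient is 1.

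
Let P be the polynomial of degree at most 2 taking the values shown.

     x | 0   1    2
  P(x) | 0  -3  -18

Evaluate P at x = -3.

-63

Forward differences of the values at x = 0, 1, 2:
  P  : 0  -3  -18
  Δ  : -3  -15
  Δ^2: -12
The second differences are constant, confirming degree 2.
Interpolating (Newton forward form) and evaluating at x = -3 gives P(-3) = -63.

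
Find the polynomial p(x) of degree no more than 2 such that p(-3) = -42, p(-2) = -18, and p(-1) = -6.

p(x) = -6x^2 - 6x - 6

Using the Lagrange interpolation formula with nodes -3, -2, -1:
  L_0(x) = (x + 2)(x + 1) / 2
  L_1(x) = (x + 3)(x + 1) / -1
  L_2(x) = (x + 3)(x + 2) / 2
Then p(x) = -42·L_0(x) - 18·L_1(x) - 6·L_2(x).
Expanding and collecting terms gives p(x) = -6x^2 - 6x - 6.
Check: p(-2) = -18. ✓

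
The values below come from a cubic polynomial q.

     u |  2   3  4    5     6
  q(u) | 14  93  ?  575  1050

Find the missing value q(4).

268

On equispaced nodes a degree-3 polynomial has vanishing fourth forward difference, so
  q(2) - 4·q(3) + 6·q(4) - 4·q(5) + q(6) = 0.
Substituting the known values and solving for q(4):
  6·q(4) = 1608
  q(4) = 268.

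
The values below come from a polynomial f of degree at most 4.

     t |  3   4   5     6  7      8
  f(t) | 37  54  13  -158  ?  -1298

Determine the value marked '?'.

-555

On equispaced nodes a degree-4 polynomial has vanishing fifth forward difference, so
  - f(3) + 5·f(4) - 10·f(5) + 10·f(6) - 5·f(7) + f(8) = 0.
Substituting the known values and solving for f(7):
  -5·f(7) = 2775
  f(7) = -555.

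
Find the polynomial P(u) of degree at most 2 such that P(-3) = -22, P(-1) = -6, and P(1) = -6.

P(u) = -2u^2 - 4

Write P(u) = au^2 + bu + c. Substituting each data point gives a linear system:
  9a - 3b + c = -22
  a - b + c = -6
  a + b + c = -6
Solving the system yields a = -2, b = 0, c = -4.
So P(u) = -2u² - 4.
Check: P(-1) = -6. ✓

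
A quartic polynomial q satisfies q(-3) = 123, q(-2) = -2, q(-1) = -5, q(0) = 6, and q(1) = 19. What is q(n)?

q(n) = 4n^4 + 6n^3 - 3n^2 + 6n + 6

Using the Lagrange interpolation formula with nodes -3, -2, -1, 0, 1:
  L_0(n) = (n + 2)(n + 1)n(n - 1) / 24
  L_1(n) = (n + 3)(n + 1)n(n - 1) / -6
  L_2(n) = (n + 3)(n + 2)n(n - 1) / 4
  L_3(n) = (n + 3)(n + 2)(n + 1)(n - 1) / -6
  L_4(n) = (n + 3)(n + 2)(n + 1)n / 24
Then q(n) = 123·L_0(n) - 2·L_1(n) - 5·L_2(n) + 6·L_3(n) + 19·L_4(n).
Expanding and collecting terms gives q(n) = 4n⁴ + 6n³ - 3n² + 6n + 6.
Check: q(-3) = 123. ✓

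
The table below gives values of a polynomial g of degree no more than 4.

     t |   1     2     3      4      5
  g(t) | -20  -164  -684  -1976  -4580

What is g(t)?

Write g(t) = at^4 + bt^3 + ct^2 + dt + e. Substituting each data point gives a linear system:
  a + b + c + d + e = -20
  16a + 8b + 4c + 2d + e = -164
  81a + 27b + 9c + 3d + e = -684
  256a + 64b + 16c + 4d + e = -1976
  625a + 125b + 25c + 5d + e = -4580
Solving the system yields a = -6, b = -6, c = -2, d = -6, e = 0.
So g(t) = -6t⁴ - 6t³ - 2t² - 6t.
Check: g(2) = -164. ✓

g(t) = -6t^4 - 6t^3 - 2t^2 - 6t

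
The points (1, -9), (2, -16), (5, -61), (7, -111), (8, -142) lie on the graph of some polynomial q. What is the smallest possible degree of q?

2

Divided differences on the nodes 1, 2, 5, 7, 8:
  order 0: -9  -16  -61  -111  -142
  order 1: -7  -15  -25  -31
  order 2: -2  -2  -2
  order 3: 0  0
  order 4: 0
The order-2 divided differences are all -2 (nonzero) and every higher order vanishes, so the data lies on a polynomial of degree exactly 2.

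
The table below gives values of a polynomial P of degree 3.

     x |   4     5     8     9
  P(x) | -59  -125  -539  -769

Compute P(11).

Using the Lagrange interpolation formula with nodes 4, 5, 8, 9:
  L_0(x) = (x - 5)(x - 8)(x - 9) / -20
  L_1(x) = (x - 4)(x - 8)(x - 9) / 12
  L_2(x) = (x - 4)(x - 5)(x - 9) / -12
  L_3(x) = (x - 4)(x - 5)(x - 8) / 20
Then P(x) = -59·L_0(x) - 125·L_1(x) - 539·L_2(x) - 769·L_3(x).
Expanding and collecting terms gives P(x) = -x³ - x² + 4x + 5.
Evaluating at x = 11: P(11) = -1403.

-1403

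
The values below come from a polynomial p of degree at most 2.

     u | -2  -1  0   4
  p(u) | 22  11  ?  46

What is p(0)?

The 3 known points determine the degree-2 polynomial uniquely.
Write p(u) = au^2 + bu + c. Substituting each data point gives a linear system:
  4a - 2b + c = 22
  a - b + c = 11
  16a + 4b + c = 46
Solving the system yields a = 3, b = -2, c = 6.
So p(u) = 3u^2 - 2u + 6.
Then p(0) = 6.

6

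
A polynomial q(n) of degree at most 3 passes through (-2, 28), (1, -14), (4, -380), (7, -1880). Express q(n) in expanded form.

q(n) = -5n^3 - 3n^2 - 2n - 4

Using the Lagrange interpolation formula with nodes -2, 1, 4, 7:
  L_0(n) = (n - 1)(n - 4)(n - 7) / -162
  L_1(n) = (n + 2)(n - 4)(n - 7) / 54
  L_2(n) = (n + 2)(n - 1)(n - 7) / -54
  L_3(n) = (n + 2)(n - 1)(n - 4) / 162
Then q(n) = 28·L_0(n) - 14·L_1(n) - 380·L_2(n) - 1880·L_3(n).
Expanding and collecting terms gives q(n) = -5n^3 - 3n^2 - 2n - 4.
Check: q(7) = -1880. ✓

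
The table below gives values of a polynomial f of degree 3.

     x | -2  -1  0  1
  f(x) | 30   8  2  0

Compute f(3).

-40

Using the Lagrange interpolation formula with nodes -2, -1, 0, 1:
  L_0(x) = (x + 1)x(x - 1) / -6
  L_1(x) = (x + 2)x(x - 1) / 2
  L_2(x) = (x + 2)(x + 1)(x - 1) / -2
  L_3(x) = (x + 2)(x + 1)x / 6
Then f(x) = 30·L_0(x) + 8·L_1(x) + 2·L_2(x) + 0·L_3(x).
Expanding and collecting terms gives f(x) = -2x^3 + 2x^2 - 2x + 2.
Evaluating at x = 3: f(3) = -40.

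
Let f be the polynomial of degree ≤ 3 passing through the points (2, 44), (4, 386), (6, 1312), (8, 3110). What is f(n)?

f(n) = 6n^3 + n^2 - 3n - 2

Using the Lagrange interpolation formula with nodes 2, 4, 6, 8:
  L_0(n) = (n - 4)(n - 6)(n - 8) / -48
  L_1(n) = (n - 2)(n - 6)(n - 8) / 16
  L_2(n) = (n - 2)(n - 4)(n - 8) / -16
  L_3(n) = (n - 2)(n - 4)(n - 6) / 48
Then f(n) = 44·L_0(n) + 386·L_1(n) + 1312·L_2(n) + 3110·L_3(n).
Expanding and collecting terms gives f(n) = 6n^3 + n^2 - 3n - 2.
Check: f(2) = 44. ✓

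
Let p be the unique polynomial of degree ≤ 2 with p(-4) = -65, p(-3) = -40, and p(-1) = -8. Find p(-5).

Write p(s) = as^2 + bs + c. Substituting each data point gives a linear system:
  16a - 4b + c = -65
  9a - 3b + c = -40
  a - b + c = -8
Solving the system yields a = -3, b = 4, c = -1.
So p(s) = -3s^2 + 4s - 1.
Then p(-5) = -96.

-96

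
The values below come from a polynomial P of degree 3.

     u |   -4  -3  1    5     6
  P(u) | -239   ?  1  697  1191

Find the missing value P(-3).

-87

The 4 known points determine the degree-3 polynomial uniquely.
Write P(u) = au^3 + bu^2 + cu + d. Substituting each data point gives a linear system:
  -64a + 16b - 4c + d = -239
  a + b + c + d = 1
  125a + 25b + 5c + d = 697
  216a + 36b + 6c + d = 1191
Solving the system yields a = 5, b = 4, c = -5, d = -3.
So P(u) = 5u^3 + 4u^2 - 5u - 3.
Then P(-3) = -87.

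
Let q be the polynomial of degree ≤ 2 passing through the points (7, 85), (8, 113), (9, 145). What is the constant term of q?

Write q(s) = as^2 + bs + c. Substituting each data point gives a linear system:
  49a + 7b + c = 85
  64a + 8b + c = 113
  81a + 9b + c = 145
Solving the system yields a = 2, b = -2, c = 1.
So q(s) = 2s^2 - 2s + 1.
The constant term is 1.

1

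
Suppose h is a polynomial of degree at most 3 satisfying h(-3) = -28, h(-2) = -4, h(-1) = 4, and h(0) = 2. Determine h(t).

h(t) = t^3 - 2t^2 - 5t + 2

Using the Lagrange interpolation formula with nodes -3, -2, -1, 0:
  L_0(t) = (t + 2)(t + 1)t / -6
  L_1(t) = (t + 3)(t + 1)t / 2
  L_2(t) = (t + 3)(t + 2)t / -2
  L_3(t) = (t + 3)(t + 2)(t + 1) / 6
Then h(t) = -28·L_0(t) - 4·L_1(t) + 4·L_2(t) + 2·L_3(t).
Expanding and collecting terms gives h(t) = t^3 - 2t^2 - 5t + 2.
Check: h(0) = 2. ✓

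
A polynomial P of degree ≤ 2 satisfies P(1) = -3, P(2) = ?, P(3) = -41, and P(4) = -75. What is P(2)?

-17

The 3 known points determine the degree-2 polynomial uniquely.
Write P(u) = au^2 + bu + c. Substituting each data point gives a linear system:
  a + b + c = -3
  9a + 3b + c = -41
  16a + 4b + c = -75
Solving the system yields a = -5, b = 1, c = 1.
So P(u) = -5u^2 + u + 1.
Then P(2) = -17.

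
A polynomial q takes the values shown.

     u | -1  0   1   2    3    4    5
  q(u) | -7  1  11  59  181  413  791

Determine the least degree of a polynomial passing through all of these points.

Forward differences of the values at u = -1, 0, 1, 2, 3, 4, 5:
  q  : -7  1  11  59  181  413  791
  Δ  : 8  10  48  122  232  378
  Δ^2: 2  38  74  110  146
  Δ^3: 36  36  36  36
  Δ^4: 0  0  0
  Δ^5: 0  0
  Δ^6: 0
The third differences are constant (36) and nonzero, while all higher differences vanish, so the minimal degree is 3.

3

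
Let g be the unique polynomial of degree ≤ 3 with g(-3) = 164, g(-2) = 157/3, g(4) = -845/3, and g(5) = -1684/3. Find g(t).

Write g(t) = at^3 + bt^2 + ct + d. Substituting each data point gives a linear system:
  -27a + 9b - 3c + d = 164
  -8a + 4b - 2c + d = 157/3
  64a + 16b + 4c + d = -845/3
  125a + 25b + 5c + d = -1684/3
Solving the system yields a = -5, b = 3, c = -5/3, d = -3.
So g(t) = -5t^3 + 3t^2 - (5/3)t - 3.
Check: g(-3) = 164. ✓

g(t) = -5t^3 + 3t^2 - (5/3)t - 3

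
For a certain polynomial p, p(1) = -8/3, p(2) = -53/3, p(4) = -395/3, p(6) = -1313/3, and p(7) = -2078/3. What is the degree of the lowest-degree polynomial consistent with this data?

Divided differences on the nodes 1, 2, 4, 6, 7:
  order 0: -8/3  -53/3  -395/3  -1313/3  -2078/3
  order 1: -15  -57  -153  -255
  order 2: -14  -24  -34
  order 3: -2  -2
  order 4: 0
The order-3 divided differences are all -2 (nonzero) and every higher order vanishes, so the data lies on a polynomial of degree exactly 3.

3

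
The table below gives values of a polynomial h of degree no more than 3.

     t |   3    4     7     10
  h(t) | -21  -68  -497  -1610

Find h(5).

Write h(t) = at^3 + bt^2 + ct + d. Substituting each data point gives a linear system:
  27a + 9b + 3c + d = -21
  64a + 16b + 4c + d = -68
  343a + 49b + 7c + d = -497
  1000a + 100b + 10c + d = -1610
Solving the system yields a = -2, b = 4, c = -1, d = 0.
So h(t) = -2t³ + 4t² - t.
Then h(5) = -155.

-155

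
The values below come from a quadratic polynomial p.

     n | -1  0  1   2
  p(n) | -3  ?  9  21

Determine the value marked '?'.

On equispaced nodes a degree-2 polynomial has vanishing third forward difference, so
  - p(-1) + 3·p(0) - 3·p(1) + p(2) = 0.
Substituting the known values and solving for p(0):
  3·p(0) = 3
  p(0) = 1.

1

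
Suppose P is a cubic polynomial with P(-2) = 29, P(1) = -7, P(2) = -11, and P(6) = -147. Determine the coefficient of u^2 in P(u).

3

Write P(u) = au^3 + bu^2 + cu + d. Substituting each data point gives a linear system:
  -8a + 4b - 2c + d = 29
  a + b + c + d = -7
  8a + 4b + 2c + d = -11
  216a + 36b + 6c + d = -147
Solving the system yields a = -1, b = 3, c = -6, d = -3.
So P(u) = -u³ + 3u² - 6u - 3.
The coefficient of u^2 is 3.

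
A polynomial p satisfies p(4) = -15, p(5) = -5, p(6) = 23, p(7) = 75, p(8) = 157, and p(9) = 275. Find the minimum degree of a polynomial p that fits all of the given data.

3

Forward differences of the values at n = 4, 5, 6, 7, 8, 9:
  p  : -15  -5  23  75  157  275
  Δ  : 10  28  52  82  118
  Δ^2: 18  24  30  36
  Δ^3: 6  6  6
  Δ^4: 0  0
  Δ^5: 0
The third differences are constant (6) and nonzero, while all higher differences vanish, so the minimal degree is 3.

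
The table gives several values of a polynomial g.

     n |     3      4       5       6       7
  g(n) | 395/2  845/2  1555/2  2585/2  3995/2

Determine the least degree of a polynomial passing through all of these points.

3

Forward differences of the values at n = 3, 4, 5, 6, 7:
  g  : 395/2  845/2  1555/2  2585/2  3995/2
  Δ  : 225  355  515  705
  Δ^2: 130  160  190
  Δ^3: 30  30
  Δ^4: 0
The third differences are constant (30) and nonzero, while all higher differences vanish, so the minimal degree is 3.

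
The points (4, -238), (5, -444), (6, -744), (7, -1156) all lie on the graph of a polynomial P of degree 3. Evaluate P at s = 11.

Using the Lagrange interpolation formula with nodes 4, 5, 6, 7:
  L_0(s) = (s - 5)(s - 6)(s - 7) / -6
  L_1(s) = (s - 4)(s - 6)(s - 7) / 2
  L_2(s) = (s - 4)(s - 5)(s - 7) / -2
  L_3(s) = (s - 4)(s - 5)(s - 6) / 6
Then P(s) = -238·L_0(s) - 444·L_1(s) - 744·L_2(s) - 1156·L_3(s).
Expanding and collecting terms gives P(s) = -3s³ - 2s² - 5s + 6.
Evaluating at s = 11: P(11) = -4284.

-4284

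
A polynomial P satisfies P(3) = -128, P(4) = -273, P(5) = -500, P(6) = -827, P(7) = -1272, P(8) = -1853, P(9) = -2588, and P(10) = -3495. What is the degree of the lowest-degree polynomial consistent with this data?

Forward differences of the values at t = 3, 4, 5, 6, 7, 8, 9, 10:
  P  : -128  -273  -500  -827  -1272  -1853  -2588  -3495
  Δ  : -145  -227  -327  -445  -581  -735  -907
  Δ^2: -82  -100  -118  -136  -154  -172
  Δ^3: -18  -18  -18  -18  -18
  Δ^4: 0  0  0  0
  Δ^5: 0  0  0
  Δ^6: 0  0
  Δ^7: 0
The third differences are constant (-18) and nonzero, while all higher differences vanish, so the minimal degree is 3.

3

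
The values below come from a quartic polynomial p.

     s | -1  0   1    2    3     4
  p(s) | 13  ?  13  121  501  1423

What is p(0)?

3

The 5 known points determine the degree-4 polynomial uniquely.
Write p(s) = as^4 + bs^3 + cs^2 + ds + e. Substituting each data point gives a linear system:
  a - b + c - d + e = 13
  a + b + c + d + e = 13
  16a + 8b + 4c + 2d + e = 121
  81a + 27b + 9c + 3d + e = 501
  256a + 64b + 16c + 4d + e = 1423
Solving the system yields a = 4, b = 5, c = 6, d = -5, e = 3.
So p(s) = 4s^4 + 5s^3 + 6s^2 - 5s + 3.
Then p(0) = 3.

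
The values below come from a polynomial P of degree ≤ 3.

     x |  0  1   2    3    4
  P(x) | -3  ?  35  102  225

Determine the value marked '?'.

6

The 4 known points determine the degree-3 polynomial uniquely.
Write P(x) = ax^3 + bx^2 + cx + d. Substituting each data point gives a linear system:
  d = -3
  8a + 4b + 2c + d = 35
  27a + 9b + 3c + d = 102
  64a + 16b + 4c + d = 225
Solving the system yields a = 3, b = 1, c = 5, d = -3.
So P(x) = 3x^3 + x^2 + 5x - 3.
Then P(1) = 6.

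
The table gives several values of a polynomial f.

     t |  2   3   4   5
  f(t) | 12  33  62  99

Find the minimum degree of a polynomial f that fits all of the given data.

2

Forward differences of the values at t = 2, 3, 4, 5:
  f  : 12  33  62  99
  Δ  : 21  29  37
  Δ^2: 8  8
  Δ^3: 0
The second differences are constant (8) and nonzero, while all higher differences vanish, so the minimal degree is 2.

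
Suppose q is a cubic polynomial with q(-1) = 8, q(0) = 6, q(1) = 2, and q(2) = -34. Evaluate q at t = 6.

Write q(t) = at^3 + bt^2 + ct + d. Substituting each data point gives a linear system:
  -a + b - c + d = 8
  d = 6
  a + b + c + d = 2
  8a + 4b + 2c + d = -34
Solving the system yields a = -5, b = -1, c = 2, d = 6.
So q(t) = -5t^3 - t^2 + 2t + 6.
Then q(6) = -1098.

-1098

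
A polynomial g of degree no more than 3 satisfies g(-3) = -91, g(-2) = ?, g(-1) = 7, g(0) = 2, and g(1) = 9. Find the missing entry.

-12

The 4 known points determine the degree-3 polynomial uniquely.
Write g(u) = au^3 + bu^2 + cu + d. Substituting each data point gives a linear system:
  -27a + 9b - 3c + d = -91
  -a + b - c + d = 7
  d = 2
  a + b + c + d = 9
Solving the system yields a = 6, b = 6, c = -5, d = 2.
So g(u) = 6u³ + 6u² - 5u + 2.
Then g(-2) = -12.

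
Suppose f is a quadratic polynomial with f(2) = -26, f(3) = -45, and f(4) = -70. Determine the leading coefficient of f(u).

Write f(u) = au^2 + bu + c. Substituting each data point gives a linear system:
  4a + 2b + c = -26
  9a + 3b + c = -45
  16a + 4b + c = -70
Solving the system yields a = -3, b = -4, c = -6.
So f(u) = -3u^2 - 4u - 6.
The leading coefficient is -3.

-3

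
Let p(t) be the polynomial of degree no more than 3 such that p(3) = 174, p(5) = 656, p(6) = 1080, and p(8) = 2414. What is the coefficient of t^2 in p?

5

Write p(t) = at^3 + bt^2 + ct + d. Substituting each data point gives a linear system:
  27a + 9b + 3c + d = 174
  125a + 25b + 5c + d = 656
  216a + 36b + 6c + d = 1080
  512a + 64b + 8c + d = 2414
Solving the system yields a = 4, b = 5, c = 5, d = 6.
So p(t) = 4t³ + 5t² + 5t + 6.
The coefficient of t^2 is 5.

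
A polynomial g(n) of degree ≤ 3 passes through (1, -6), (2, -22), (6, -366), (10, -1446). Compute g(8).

Write g(n) = an^3 + bn^2 + cn + d. Substituting each data point gives a linear system:
  a + b + c + d = -6
  8a + 4b + 2c + d = -22
  216a + 36b + 6c + d = -366
  1000a + 100b + 10c + d = -1446
Solving the system yields a = -1, b = -5, c = 6, d = -6.
So g(n) = -n^3 - 5n^2 + 6n - 6.
Then g(8) = -790.

-790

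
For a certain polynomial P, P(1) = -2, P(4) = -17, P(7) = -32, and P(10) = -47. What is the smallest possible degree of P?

1

Forward differences of the values at s = 1, 4, 7, 10:
  P  : -2  -17  -32  -47
  Δ  : -15  -15  -15
  Δ^2: 0  0
  Δ^3: 0
The first differences are constant (-15) and nonzero, while all higher differences vanish, so the minimal degree is 1.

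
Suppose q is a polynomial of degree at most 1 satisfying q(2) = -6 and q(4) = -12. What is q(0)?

0

Using the Lagrange interpolation formula with nodes 2, 4:
  L_0(t) = (t - 4) / -2
  L_1(t) = (t - 2) / 2
Then q(t) = -6·L_0(t) - 12·L_1(t).
Expanding and collecting terms gives q(t) = -3t.
Evaluating at t = 0: q(0) = 0.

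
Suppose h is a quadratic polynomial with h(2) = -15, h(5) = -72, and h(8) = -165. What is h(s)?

h(s) = -2s^2 - 5s + 3

Write h(s) = as^2 + bs + c. Substituting each data point gives a linear system:
  4a + 2b + c = -15
  25a + 5b + c = -72
  64a + 8b + c = -165
Solving the system yields a = -2, b = -5, c = 3.
So h(s) = -2s^2 - 5s + 3.
Check: h(2) = -15. ✓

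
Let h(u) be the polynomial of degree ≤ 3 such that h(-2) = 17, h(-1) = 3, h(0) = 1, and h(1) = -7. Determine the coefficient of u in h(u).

Write h(u) = au^3 + bu^2 + cu + d. Substituting each data point gives a linear system:
  -8a + 4b - 2c + d = 17
  -a + b - c + d = 3
  d = 1
  a + b + c + d = -7
Solving the system yields a = -3, b = -3, c = -2, d = 1.
So h(u) = -3u^3 - 3u^2 - 2u + 1.
The coefficient of u is -2.

-2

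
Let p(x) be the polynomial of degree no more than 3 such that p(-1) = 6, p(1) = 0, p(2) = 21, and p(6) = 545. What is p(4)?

171

Write p(x) = ax^3 + bx^2 + cx + d. Substituting each data point gives a linear system:
  -a + b - c + d = 6
  a + b + c + d = 0
  8a + 4b + 2c + d = 21
  216a + 36b + 6c + d = 545
Solving the system yields a = 2, b = 4, c = -5, d = -1.
So p(x) = 2x^3 + 4x^2 - 5x - 1.
Then p(4) = 171.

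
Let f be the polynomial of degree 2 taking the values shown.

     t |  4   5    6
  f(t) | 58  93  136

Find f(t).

f(t) = 4t^2 - t - 2

Using the Lagrange interpolation formula with nodes 4, 5, 6:
  L_0(t) = (t - 5)(t - 6) / 2
  L_1(t) = (t - 4)(t - 6) / -1
  L_2(t) = (t - 4)(t - 5) / 2
Then f(t) = 58·L_0(t) + 93·L_1(t) + 136·L_2(t).
Expanding and collecting terms gives f(t) = 4t^2 - t - 2.
Check: f(6) = 136. ✓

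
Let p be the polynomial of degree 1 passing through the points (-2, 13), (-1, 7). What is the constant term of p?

1

Write p(x) = ax + b. Substituting each data point gives a linear system:
  -2a + b = 13
  -a + b = 7
Solving the system yields a = -6, b = 1.
So p(x) = -6x + 1.
The constant term is 1.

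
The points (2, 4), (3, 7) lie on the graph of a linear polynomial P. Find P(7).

19

Using the Lagrange interpolation formula with nodes 2, 3:
  L_0(t) = (t - 3) / -1
  L_1(t) = (t - 2) / 1
Then P(t) = 4·L_0(t) + 7·L_1(t).
Expanding and collecting terms gives P(t) = 3t - 2.
Evaluating at t = 7: P(7) = 19.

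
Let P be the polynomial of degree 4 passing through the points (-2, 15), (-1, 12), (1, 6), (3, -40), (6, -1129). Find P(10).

-9525

Using the Lagrange interpolation formula with nodes -2, -1, 1, 3, 6:
  L_0(s) = (s + 1)(s - 1)(s - 3)(s - 6) / 120
  L_1(s) = (s + 2)(s - 1)(s - 3)(s - 6) / -56
  L_2(s) = (s + 2)(s + 1)(s - 3)(s - 6) / 60
  L_3(s) = (s + 2)(s + 1)(s - 1)(s - 6) / -120
  L_4(s) = (s + 2)(s + 1)(s - 1)(s - 3) / 840
Then P(s) = 15·L_0(s) + 12·L_1(s) + 6·L_2(s) - 40·L_3(s) - 1129·L_4(s).
Expanding and collecting terms gives P(s) = -s^4 + 5s^2 - 3s + 5.
Evaluating at s = 10: P(10) = -9525.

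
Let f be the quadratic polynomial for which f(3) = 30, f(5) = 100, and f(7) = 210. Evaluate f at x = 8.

280

Write f(x) = ax^2 + bx + c. Substituting each data point gives a linear system:
  9a + 3b + c = 30
  25a + 5b + c = 100
  49a + 7b + c = 210
Solving the system yields a = 5, b = -5, c = 0.
So f(x) = 5x² - 5x.
Then f(8) = 280.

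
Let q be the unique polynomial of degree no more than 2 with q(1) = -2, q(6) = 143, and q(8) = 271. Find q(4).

Write q(t) = at^2 + bt + c. Substituting each data point gives a linear system:
  a + b + c = -2
  36a + 6b + c = 143
  64a + 8b + c = 271
Solving the system yields a = 5, b = -6, c = -1.
So q(t) = 5t² - 6t - 1.
Then q(4) = 55.

55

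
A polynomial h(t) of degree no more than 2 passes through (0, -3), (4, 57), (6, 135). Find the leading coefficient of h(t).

4

Write h(t) = at^2 + bt + c. Substituting each data point gives a linear system:
  c = -3
  16a + 4b + c = 57
  36a + 6b + c = 135
Solving the system yields a = 4, b = -1, c = -3.
So h(t) = 4t^2 - t - 3.
The leading coefficient is 4.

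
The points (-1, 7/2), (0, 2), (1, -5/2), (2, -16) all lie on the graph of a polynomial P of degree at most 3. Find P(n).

Write P(n) = an^3 + bn^2 + cn + d. Substituting each data point gives a linear system:
  -a + b - c + d = 7/2
  d = 2
  a + b + c + d = -5/2
  8a + 4b + 2c + d = -16
Solving the system yields a = -1, b = -3/2, c = -2, d = 2.
So P(n) = -n^3 - (3/2)n^2 - 2n + 2.
Check: P(1) = -5/2. ✓

P(n) = -n^3 - (3/2)n^2 - 2n + 2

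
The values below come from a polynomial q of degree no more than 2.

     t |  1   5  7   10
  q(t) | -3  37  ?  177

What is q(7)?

The 3 known points determine the degree-2 polynomial uniquely.
Write q(t) = at^2 + bt + c. Substituting each data point gives a linear system:
  a + b + c = -3
  25a + 5b + c = 37
  100a + 10b + c = 177
Solving the system yields a = 2, b = -2, c = -3.
So q(t) = 2t^2 - 2t - 3.
Then q(7) = 81.

81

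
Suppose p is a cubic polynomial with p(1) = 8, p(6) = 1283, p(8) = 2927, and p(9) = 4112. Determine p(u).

Write p(u) = au^3 + bu^2 + cu + d. Substituting each data point gives a linear system:
  a + b + c + d = 8
  216a + 36b + 6c + d = 1283
  512a + 64b + 8c + d = 2927
  729a + 81b + 9c + d = 4112
Solving the system yields a = 5, b = 6, c = -2, d = -1.
So p(u) = 5u³ + 6u² - 2u - 1.
Check: p(8) = 2927. ✓

p(u) = 5u^3 + 6u^2 - 2u - 1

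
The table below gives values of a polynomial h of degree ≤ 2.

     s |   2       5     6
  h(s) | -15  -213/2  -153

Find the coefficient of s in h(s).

Write h(s) = as^2 + bs + c. Substituting each data point gives a linear system:
  4a + 2b + c = -15
  25a + 5b + c = -213/2
  36a + 6b + c = -153
Solving the system yields a = -4, b = -5/2, c = 6.
So h(s) = -4s² - (5/2)s + 6.
The coefficient of s is -5/2.

-5/2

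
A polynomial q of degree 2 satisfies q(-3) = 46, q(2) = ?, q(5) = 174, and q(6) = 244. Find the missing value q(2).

The 3 known points determine the degree-2 polynomial uniquely.
Write q(x) = ax^2 + bx + c. Substituting each data point gives a linear system:
  9a - 3b + c = 46
  25a + 5b + c = 174
  36a + 6b + c = 244
Solving the system yields a = 6, b = 4, c = 4.
So q(x) = 6x^2 + 4x + 4.
Then q(2) = 36.

36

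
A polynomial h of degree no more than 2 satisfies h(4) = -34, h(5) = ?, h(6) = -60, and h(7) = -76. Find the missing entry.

-46

On equispaced nodes a degree-2 polynomial has vanishing third forward difference, so
  - h(4) + 3·h(5) - 3·h(6) + h(7) = 0.
Substituting the known values and solving for h(5):
  3·h(5) = -138
  h(5) = -46.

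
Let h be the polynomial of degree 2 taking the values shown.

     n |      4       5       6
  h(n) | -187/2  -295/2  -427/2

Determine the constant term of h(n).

Write h(n) = an^2 + bn + c. Substituting each data point gives a linear system:
  16a + 4b + c = -187/2
  25a + 5b + c = -295/2
  36a + 6b + c = -427/2
Solving the system yields a = -6, b = 0, c = 5/2.
So h(n) = -6n^2 + 5/2.
The constant term is 5/2.

5/2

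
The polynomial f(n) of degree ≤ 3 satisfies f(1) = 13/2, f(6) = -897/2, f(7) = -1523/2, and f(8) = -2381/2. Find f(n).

Using the Lagrange interpolation formula with nodes 1, 6, 7, 8:
  L_0(n) = (n - 6)(n - 7)(n - 8) / -210
  L_1(n) = (n - 1)(n - 7)(n - 8) / 10
  L_2(n) = (n - 1)(n - 6)(n - 8) / -6
  L_3(n) = (n - 1)(n - 6)(n - 7) / 14
Then f(n) = 13/2·L_0(n) - 897/2·L_1(n) - 1523/2·L_2(n) - 2381/2·L_3(n).
Expanding and collecting terms gives f(n) = -3n³ + 5n² + 3n + 3/2.
Check: f(6) = -897/2. ✓

f(n) = -3n^3 + 5n^2 + 3n + 3/2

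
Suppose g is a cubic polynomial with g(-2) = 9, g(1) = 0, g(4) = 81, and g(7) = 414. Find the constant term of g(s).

1

Write g(s) = as^3 + bs^2 + cs + d. Substituting each data point gives a linear system:
  -8a + 4b - 2c + d = 9
  a + b + c + d = 0
  64a + 16b + 4c + d = 81
  343a + 49b + 7c + d = 414
Solving the system yields a = 1, b = 2, c = -4, d = 1.
So g(s) = s^3 + 2s^2 - 4s + 1.
The constant term is 1.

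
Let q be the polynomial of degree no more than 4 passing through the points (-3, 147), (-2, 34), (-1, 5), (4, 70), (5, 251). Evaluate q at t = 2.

2

Write q(t) = at^4 + bt^3 + ct^2 + dt + e. Substituting each data point gives a linear system:
  81a - 27b + 9c - 3d + e = 147
  16a - 8b + 4c - 2d + e = 34
  a - b + c - d + e = 5
  256a + 64b + 16c + 4d + e = 70
  625a + 125b + 25c + 5d + e = 251
Solving the system yields a = 1, b = -3, c = -1, d = 4, e = 6.
So q(t) = t⁴ - 3t³ - t² + 4t + 6.
Then q(2) = 2.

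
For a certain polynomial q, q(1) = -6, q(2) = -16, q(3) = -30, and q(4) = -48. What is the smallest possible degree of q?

Forward differences of the values at n = 1, 2, 3, 4:
  q  : -6  -16  -30  -48
  Δ  : -10  -14  -18
  Δ^2: -4  -4
  Δ^3: 0
The second differences are constant (-4) and nonzero, while all higher differences vanish, so the minimal degree is 2.

2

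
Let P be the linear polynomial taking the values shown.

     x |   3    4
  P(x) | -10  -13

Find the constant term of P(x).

-1

Write P(x) = ax + b. Substituting each data point gives a linear system:
  3a + b = -10
  4a + b = -13
Solving the system yields a = -3, b = -1.
So P(x) = -3x - 1.
The constant term is -1.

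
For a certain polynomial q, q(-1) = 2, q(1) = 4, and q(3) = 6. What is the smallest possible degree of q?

1

Forward differences of the values at x = -1, 1, 3:
  q  : 2  4  6
  Δ  : 2  2
  Δ^2: 0
The first differences are constant (2) and nonzero, while all higher differences vanish, so the minimal degree is 1.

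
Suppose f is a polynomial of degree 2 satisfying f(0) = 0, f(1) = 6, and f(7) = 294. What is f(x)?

f(x) = 6x^2

Write f(x) = ax^2 + bx + c. Substituting each data point gives a linear system:
  c = 0
  a + b + c = 6
  49a + 7b + c = 294
Solving the system yields a = 6, b = 0, c = 0.
So f(x) = 6x^2.
Check: f(1) = 6. ✓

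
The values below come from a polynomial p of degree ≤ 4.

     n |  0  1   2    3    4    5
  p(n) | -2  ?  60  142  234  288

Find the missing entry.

On equispaced nodes a degree-4 polynomial has vanishing fifth forward difference, so
  - p(0) + 5·p(1) - 10·p(2) + 10·p(3) - 5·p(4) + p(5) = 0.
Substituting the known values and solving for p(1):
  5·p(1) = 60
  p(1) = 12.

12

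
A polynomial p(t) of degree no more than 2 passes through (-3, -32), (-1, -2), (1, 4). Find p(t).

Write p(t) = at^2 + bt + c. Substituting each data point gives a linear system:
  9a - 3b + c = -32
  a - b + c = -2
  a + b + c = 4
Solving the system yields a = -3, b = 3, c = 4.
So p(t) = -3t² + 3t + 4.
Check: p(-1) = -2. ✓

p(t) = -3t^2 + 3t + 4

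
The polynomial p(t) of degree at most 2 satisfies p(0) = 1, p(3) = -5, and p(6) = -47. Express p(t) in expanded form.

Write p(t) = at^2 + bt + c. Substituting each data point gives a linear system:
  c = 1
  9a + 3b + c = -5
  36a + 6b + c = -47
Solving the system yields a = -2, b = 4, c = 1.
So p(t) = -2t² + 4t + 1.
Check: p(3) = -5. ✓

p(t) = -2t^2 + 4t + 1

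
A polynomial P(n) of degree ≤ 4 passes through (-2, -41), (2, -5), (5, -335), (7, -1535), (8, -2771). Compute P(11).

Write P(n) = an^4 + bn^3 + cn^2 + dn + e. Substituting each data point gives a linear system:
  16a - 8b + 4c - 2d + e = -41
  16a + 8b + 4c + 2d + e = -5
  625a + 125b + 25c + 5d + e = -335
  2401a + 343b + 49c + 7d + e = -1535
  4096a + 512b + 64c + 8d + e = -2771
Solving the system yields a = -1, b = 3, c = -3, d = -3, e = 5.
So P(n) = -n^4 + 3n^3 - 3n^2 - 3n + 5.
Then P(11) = -11039.

-11039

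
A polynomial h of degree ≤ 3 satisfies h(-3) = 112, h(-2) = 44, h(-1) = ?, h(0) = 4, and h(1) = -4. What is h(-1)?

14

On equispaced nodes a degree-3 polynomial has vanishing fourth forward difference, so
  h(-3) - 4·h(-2) + 6·h(-1) - 4·h(0) + h(1) = 0.
Substituting the known values and solving for h(-1):
  6·h(-1) = 84
  h(-1) = 14.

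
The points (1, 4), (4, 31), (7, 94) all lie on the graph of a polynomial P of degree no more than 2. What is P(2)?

9

Write P(t) = at^2 + bt + c. Substituting each data point gives a linear system:
  a + b + c = 4
  16a + 4b + c = 31
  49a + 7b + c = 94
Solving the system yields a = 2, b = -1, c = 3.
So P(t) = 2t^2 - t + 3.
Then P(2) = 9.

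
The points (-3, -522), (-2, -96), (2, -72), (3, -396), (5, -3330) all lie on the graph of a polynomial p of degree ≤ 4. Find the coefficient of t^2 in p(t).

3

Write p(t) = at^4 + bt^3 + ct^2 + dt + e. Substituting each data point gives a linear system:
  81a - 27b + 9c - 3d + e = -522
  16a - 8b + 4c - 2d + e = -96
  16a + 8b + 4c + 2d + e = -72
  81a + 27b + 9c + 3d + e = -396
  625a + 125b + 25c + 5d + e = -3330
Solving the system yields a = -6, b = 3, c = 3, d = -6, e = 0.
So p(t) = -6t⁴ + 3t³ + 3t² - 6t.
The coefficient of t^2 is 3.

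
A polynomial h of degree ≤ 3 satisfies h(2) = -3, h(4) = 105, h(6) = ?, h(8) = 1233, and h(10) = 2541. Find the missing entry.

469

On equispaced nodes a degree-3 polynomial has vanishing fourth forward difference, so
  h(2) - 4·h(4) + 6·h(6) - 4·h(8) + h(10) = 0.
Substituting the known values and solving for h(6):
  6·h(6) = 2814
  h(6) = 469.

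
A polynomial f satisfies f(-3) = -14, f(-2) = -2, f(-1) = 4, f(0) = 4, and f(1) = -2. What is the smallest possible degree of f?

Forward differences of the values at n = -3, -2, -1, 0, 1:
  f  : -14  -2  4  4  -2
  Δ  : 12  6  0  -6
  Δ^2: -6  -6  -6
  Δ^3: 0  0
  Δ^4: 0
The second differences are constant (-6) and nonzero, while all higher differences vanish, so the minimal degree is 2.

2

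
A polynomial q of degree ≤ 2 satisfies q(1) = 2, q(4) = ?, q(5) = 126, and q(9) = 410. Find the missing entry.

The 3 known points determine the degree-2 polynomial uniquely.
Write q(u) = au^2 + bu + c. Substituting each data point gives a linear system:
  a + b + c = 2
  25a + 5b + c = 126
  81a + 9b + c = 410
Solving the system yields a = 5, b = 1, c = -4.
So q(u) = 5u² + u - 4.
Then q(4) = 80.

80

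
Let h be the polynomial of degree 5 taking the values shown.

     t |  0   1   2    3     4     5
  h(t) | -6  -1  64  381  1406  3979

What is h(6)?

Using the Lagrange interpolation formula with nodes 0, 1, 2, 3, 4, 5:
  L_0(t) = (t - 1)(t - 2)(t - 3)(t - 4)(t - 5) / -120
  L_1(t) = t(t - 2)(t - 3)(t - 4)(t - 5) / 24
  L_2(t) = t(t - 1)(t - 3)(t - 4)(t - 5) / -12
  L_3(t) = t(t - 1)(t - 2)(t - 4)(t - 5) / 12
  L_4(t) = t(t - 1)(t - 2)(t - 3)(t - 5) / -24
  L_5(t) = t(t - 1)(t - 2)(t - 3)(t - 4) / 120
Then h(t) = -6·L_0(t) - 1·L_1(t) + 64·L_2(t) + 381·L_3(t) + 1406·L_4(t) + 3979·L_5(t).
Expanding and collecting terms gives h(t) = t^5 + t^4 + t^3 + 5t^2 - 3t - 6.
Evaluating at t = 6: h(6) = 9444.

9444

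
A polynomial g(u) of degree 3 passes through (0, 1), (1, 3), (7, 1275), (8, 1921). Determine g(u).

Write g(u) = au^3 + bu^2 + cu + d. Substituting each data point gives a linear system:
  d = 1
  a + b + c + d = 3
  343a + 49b + 7c + d = 1275
  512a + 64b + 8c + d = 1921
Solving the system yields a = 4, b = -2, c = 0, d = 1.
So g(u) = 4u^3 - 2u^2 + 1.
Check: g(0) = 1. ✓

g(u) = 4u^3 - 2u^2 + 1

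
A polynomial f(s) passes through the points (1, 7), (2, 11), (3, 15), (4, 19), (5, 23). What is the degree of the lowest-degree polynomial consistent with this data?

Forward differences of the values at s = 1, 2, 3, 4, 5:
  f  : 7  11  15  19  23
  Δ  : 4  4  4  4
  Δ^2: 0  0  0
  Δ^3: 0  0
  Δ^4: 0
The first differences are constant (4) and nonzero, while all higher differences vanish, so the minimal degree is 1.

1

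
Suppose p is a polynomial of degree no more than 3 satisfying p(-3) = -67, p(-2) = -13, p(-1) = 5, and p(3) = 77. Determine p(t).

p(t) = 3t^3 - 3t + 5

Using the Lagrange interpolation formula with nodes -3, -2, -1, 3:
  L_0(t) = (t + 2)(t + 1)(t - 3) / -12
  L_1(t) = (t + 3)(t + 1)(t - 3) / 5
  L_2(t) = (t + 3)(t + 2)(t - 3) / -8
  L_3(t) = (t + 3)(t + 2)(t + 1) / 120
Then p(t) = -67·L_0(t) - 13·L_1(t) + 5·L_2(t) + 77·L_3(t).
Expanding and collecting terms gives p(t) = 3t³ - 3t + 5.
Check: p(3) = 77. ✓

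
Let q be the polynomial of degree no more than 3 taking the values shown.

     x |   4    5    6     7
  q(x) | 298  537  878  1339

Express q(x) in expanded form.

q(x) = 3x^3 + 6x^2 + 2x + 2

Write q(x) = ax^3 + bx^2 + cx + d. Substituting each data point gives a linear system:
  64a + 16b + 4c + d = 298
  125a + 25b + 5c + d = 537
  216a + 36b + 6c + d = 878
  343a + 49b + 7c + d = 1339
Solving the system yields a = 3, b = 6, c = 2, d = 2.
So q(x) = 3x³ + 6x² + 2x + 2.
Check: q(5) = 537. ✓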